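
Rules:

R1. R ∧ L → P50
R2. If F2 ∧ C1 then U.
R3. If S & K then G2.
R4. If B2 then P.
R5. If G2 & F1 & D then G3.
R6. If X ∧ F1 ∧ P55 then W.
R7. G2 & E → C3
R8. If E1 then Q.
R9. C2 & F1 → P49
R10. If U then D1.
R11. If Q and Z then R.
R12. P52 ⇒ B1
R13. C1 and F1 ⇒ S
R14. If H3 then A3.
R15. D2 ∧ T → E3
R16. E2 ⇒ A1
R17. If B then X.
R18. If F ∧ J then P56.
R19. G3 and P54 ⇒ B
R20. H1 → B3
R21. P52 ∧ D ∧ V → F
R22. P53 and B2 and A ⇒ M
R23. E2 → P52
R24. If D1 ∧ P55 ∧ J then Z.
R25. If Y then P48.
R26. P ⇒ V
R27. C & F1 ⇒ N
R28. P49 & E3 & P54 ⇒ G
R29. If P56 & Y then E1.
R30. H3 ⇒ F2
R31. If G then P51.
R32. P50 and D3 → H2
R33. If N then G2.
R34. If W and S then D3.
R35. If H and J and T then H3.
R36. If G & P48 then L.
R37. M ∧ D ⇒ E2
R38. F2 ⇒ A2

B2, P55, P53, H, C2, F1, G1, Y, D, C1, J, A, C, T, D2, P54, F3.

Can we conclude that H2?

Yes

P  (by R4: B2)
P49  (by R9: C2, F1)
S  (by R13: C1, F1)
E3  (by R15: D2, T)
M  (by R22: P53, B2, A)
P48  (by R25: Y)
V  (by R26: P)
N  (by R27: C, F1)
G  (by R28: P49, E3, P54)
G2  (by R33: N)
H3  (by R35: H, J, T)
L  (by R36: G, P48)
E2  (by R37: M, D)
G3  (by R5: G2, F1, D)
B  (by R19: G3, P54)
P52  (by R23: E2)
F2  (by R30: H3)
U  (by R2: F2, C1)
D1  (by R10: U)
X  (by R17: B)
F  (by R21: P52, D, V)
Z  (by R24: D1, P55, J)
W  (by R6: X, F1, P55)
P56  (by R18: F, J)
E1  (by R29: P56, Y)
D3  (by R34: W, S)
Q  (by R8: E1)
R  (by R11: Q, Z)
P50  (by R1: R, L)
H2  (by R32: P50, D3)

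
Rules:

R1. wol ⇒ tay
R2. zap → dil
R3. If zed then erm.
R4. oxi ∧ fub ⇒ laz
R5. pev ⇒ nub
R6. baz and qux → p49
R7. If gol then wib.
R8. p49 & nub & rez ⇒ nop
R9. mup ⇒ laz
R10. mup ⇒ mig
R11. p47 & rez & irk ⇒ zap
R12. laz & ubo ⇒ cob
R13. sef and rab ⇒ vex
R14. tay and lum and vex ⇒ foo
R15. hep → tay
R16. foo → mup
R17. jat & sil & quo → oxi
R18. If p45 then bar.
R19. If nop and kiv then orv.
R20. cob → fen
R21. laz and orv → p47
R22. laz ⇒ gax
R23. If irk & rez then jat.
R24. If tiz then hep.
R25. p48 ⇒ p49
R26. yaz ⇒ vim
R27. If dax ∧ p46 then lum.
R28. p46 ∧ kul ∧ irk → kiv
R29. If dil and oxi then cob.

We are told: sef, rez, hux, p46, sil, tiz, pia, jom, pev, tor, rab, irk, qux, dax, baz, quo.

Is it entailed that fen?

Forward chaining from the given facts derives: nub, p49, nop, vex, jat, hep, lum, tay, oxi, foo, mup, laz, mig, gax.
The only rule concluding fen is R20, which needs cob; that is never established.

No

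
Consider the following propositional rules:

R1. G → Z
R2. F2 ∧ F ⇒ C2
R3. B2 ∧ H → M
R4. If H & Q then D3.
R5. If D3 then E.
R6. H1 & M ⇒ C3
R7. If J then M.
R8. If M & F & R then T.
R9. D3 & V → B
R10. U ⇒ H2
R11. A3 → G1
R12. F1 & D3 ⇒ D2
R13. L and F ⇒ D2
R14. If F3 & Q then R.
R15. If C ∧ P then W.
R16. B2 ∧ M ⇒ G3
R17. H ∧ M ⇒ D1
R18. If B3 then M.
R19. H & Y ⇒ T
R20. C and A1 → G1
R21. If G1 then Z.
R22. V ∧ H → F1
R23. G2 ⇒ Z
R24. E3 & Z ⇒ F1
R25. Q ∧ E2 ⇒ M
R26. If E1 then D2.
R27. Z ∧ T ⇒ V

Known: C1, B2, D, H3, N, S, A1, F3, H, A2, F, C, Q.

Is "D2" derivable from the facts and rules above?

M  (by R3: B2, H)
D3  (by R4: H, Q)
R  (by R14: F3, Q)
G1  (by R20: C, A1)
Z  (by R21: G1)
T  (by R8: M, F, R)
V  (by R27: Z, T)
F1  (by R22: V, H)
D2  (by R12: F1, D3)

Yes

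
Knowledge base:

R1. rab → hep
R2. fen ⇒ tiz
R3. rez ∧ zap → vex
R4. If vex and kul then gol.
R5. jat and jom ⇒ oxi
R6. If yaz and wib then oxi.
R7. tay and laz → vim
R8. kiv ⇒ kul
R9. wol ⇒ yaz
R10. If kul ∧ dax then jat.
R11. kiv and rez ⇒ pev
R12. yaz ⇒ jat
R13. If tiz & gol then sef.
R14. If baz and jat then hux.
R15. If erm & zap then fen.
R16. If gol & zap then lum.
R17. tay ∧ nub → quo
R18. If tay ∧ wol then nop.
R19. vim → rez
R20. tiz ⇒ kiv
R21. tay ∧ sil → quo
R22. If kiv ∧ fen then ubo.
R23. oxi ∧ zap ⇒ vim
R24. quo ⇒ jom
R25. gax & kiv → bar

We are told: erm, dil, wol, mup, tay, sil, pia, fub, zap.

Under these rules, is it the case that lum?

yaz  (by R9: wol)
jat  (by R12: yaz)
fen  (by R15: erm, zap)
quo  (by R21: tay, sil)
jom  (by R24: quo)
tiz  (by R2: fen)
oxi  (by R5: jat, jom)
kiv  (by R20: tiz)
vim  (by R23: oxi, zap)
kul  (by R8: kiv)
rez  (by R19: vim)
vex  (by R3: rez, zap)
gol  (by R4: vex, kul)
lum  (by R16: gol, zap)

Yes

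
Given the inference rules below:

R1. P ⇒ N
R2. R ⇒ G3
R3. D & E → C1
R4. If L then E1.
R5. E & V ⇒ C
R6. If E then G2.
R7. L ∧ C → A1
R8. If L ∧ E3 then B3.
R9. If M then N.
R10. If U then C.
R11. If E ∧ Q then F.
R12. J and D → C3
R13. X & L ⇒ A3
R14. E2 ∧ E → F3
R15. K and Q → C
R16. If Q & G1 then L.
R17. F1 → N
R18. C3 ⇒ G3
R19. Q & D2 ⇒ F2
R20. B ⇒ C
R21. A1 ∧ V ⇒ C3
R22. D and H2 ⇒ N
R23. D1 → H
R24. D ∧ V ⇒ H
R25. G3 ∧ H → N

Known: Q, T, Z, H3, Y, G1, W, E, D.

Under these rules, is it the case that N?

No

Forward chaining from the given facts derives: C1, G2, F, L, E1.
Rules concluding N: R1 needs P; R9 needs M; R17 needs F1; R22 needs H2; R25 needs G3 — none of these are established.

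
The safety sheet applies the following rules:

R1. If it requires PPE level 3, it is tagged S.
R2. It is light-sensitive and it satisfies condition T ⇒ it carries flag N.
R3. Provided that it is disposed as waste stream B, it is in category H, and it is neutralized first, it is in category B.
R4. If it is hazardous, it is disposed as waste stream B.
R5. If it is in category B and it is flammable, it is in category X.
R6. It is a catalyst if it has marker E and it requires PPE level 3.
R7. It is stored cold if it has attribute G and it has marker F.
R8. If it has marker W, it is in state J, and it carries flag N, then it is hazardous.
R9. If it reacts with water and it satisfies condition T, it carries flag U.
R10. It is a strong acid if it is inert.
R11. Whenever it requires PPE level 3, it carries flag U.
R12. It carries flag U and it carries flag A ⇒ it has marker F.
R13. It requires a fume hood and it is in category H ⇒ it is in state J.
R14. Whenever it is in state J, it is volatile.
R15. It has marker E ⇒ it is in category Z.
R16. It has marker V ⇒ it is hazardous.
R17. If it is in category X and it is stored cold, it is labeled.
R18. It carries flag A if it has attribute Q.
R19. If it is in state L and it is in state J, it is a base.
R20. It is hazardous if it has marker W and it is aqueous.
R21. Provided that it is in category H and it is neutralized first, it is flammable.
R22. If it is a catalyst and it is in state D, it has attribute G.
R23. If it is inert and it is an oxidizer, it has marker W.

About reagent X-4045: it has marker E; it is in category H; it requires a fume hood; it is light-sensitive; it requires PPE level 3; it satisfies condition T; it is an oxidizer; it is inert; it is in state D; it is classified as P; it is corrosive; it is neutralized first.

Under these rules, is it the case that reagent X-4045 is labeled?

Forward chaining from the given facts derives: is tagged S, carries flag N, is a catalyst, is a strong acid, carries flag U, is in state J, is volatile, is in category Z, is flammable, has attribute G, has marker W, is hazardous, is disposed as waste stream B, is in category B, is in category X.
The only rule concluding "it is labeled" is R17, which needs "it is stored cold"; that is never established.

No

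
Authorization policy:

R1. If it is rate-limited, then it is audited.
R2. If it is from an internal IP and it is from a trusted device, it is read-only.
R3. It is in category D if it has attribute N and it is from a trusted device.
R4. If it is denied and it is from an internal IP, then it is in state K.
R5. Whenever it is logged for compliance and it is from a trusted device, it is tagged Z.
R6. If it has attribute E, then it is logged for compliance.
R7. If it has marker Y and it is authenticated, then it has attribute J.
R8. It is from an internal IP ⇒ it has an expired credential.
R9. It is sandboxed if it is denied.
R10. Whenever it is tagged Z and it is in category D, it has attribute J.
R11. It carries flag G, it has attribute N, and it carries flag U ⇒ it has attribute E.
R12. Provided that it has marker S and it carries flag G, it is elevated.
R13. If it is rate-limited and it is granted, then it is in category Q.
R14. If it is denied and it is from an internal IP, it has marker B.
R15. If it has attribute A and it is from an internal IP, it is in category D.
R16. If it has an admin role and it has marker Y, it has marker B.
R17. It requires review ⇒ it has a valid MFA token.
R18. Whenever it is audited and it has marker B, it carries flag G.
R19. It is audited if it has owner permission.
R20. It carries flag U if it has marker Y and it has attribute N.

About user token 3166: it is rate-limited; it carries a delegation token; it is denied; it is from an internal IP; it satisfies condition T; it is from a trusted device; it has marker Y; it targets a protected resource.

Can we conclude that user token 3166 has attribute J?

Forward chaining from the given facts derives: is audited, is read-only, is in state K, has an expired credential, is sandboxed, has marker B, carries flag G.
Rules concluding "it has attribute J": R7 needs "it is authenticated"; R10 needs "it is tagged Z" — none of these are established.

No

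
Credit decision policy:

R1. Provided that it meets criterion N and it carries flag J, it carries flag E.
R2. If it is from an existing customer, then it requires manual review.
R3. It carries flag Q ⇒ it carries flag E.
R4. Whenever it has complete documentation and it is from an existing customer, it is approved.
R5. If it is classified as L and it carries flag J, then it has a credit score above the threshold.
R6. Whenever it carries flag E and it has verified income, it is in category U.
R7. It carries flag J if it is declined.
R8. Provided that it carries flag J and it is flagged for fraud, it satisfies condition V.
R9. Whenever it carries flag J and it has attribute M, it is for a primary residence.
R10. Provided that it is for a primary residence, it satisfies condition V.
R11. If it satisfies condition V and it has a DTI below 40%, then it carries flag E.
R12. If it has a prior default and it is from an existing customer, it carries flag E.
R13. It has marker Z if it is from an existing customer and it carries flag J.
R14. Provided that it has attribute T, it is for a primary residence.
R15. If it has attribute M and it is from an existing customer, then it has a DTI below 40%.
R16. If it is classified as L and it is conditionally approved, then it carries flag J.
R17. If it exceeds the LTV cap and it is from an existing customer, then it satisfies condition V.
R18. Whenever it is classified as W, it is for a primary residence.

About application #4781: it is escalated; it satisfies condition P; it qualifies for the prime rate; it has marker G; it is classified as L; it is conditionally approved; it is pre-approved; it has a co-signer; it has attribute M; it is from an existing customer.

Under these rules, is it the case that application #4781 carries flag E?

By R15 (it has attribute M, it is from an existing customer): it has a DTI below 40%.
By R16 (it is classified as L, it is conditionally approved): it carries flag J.
By R9 (it carries flag J, it has attribute M): it is for a primary residence.
By R10 (it is for a primary residence): it satisfies condition V.
By R11 (it satisfies condition V, it has a DTI below 40%): it carries flag E.

Yes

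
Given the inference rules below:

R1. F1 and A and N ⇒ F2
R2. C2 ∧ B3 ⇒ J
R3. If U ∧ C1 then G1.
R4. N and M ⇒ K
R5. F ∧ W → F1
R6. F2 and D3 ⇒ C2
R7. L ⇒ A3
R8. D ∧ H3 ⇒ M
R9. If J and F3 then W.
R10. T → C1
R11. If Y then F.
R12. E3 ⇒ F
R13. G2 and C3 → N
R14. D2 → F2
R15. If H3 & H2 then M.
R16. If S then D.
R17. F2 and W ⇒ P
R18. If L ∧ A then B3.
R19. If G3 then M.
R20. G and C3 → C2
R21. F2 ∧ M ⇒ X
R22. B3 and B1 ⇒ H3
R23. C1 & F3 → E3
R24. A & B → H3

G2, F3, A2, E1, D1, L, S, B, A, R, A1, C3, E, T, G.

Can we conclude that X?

Yes

C1  (by R10: T)
N  (by R13: G2, C3)
D  (by R16: S)
B3  (by R18: L, A)
C2  (by R20: G, C3)
E3  (by R23: C1, F3)
H3  (by R24: A, B)
J  (by R2: C2, B3)
M  (by R8: D, H3)
W  (by R9: J, F3)
F  (by R12: E3)
F1  (by R5: F, W)
F2  (by R1: F1, A, N)
X  (by R21: F2, M)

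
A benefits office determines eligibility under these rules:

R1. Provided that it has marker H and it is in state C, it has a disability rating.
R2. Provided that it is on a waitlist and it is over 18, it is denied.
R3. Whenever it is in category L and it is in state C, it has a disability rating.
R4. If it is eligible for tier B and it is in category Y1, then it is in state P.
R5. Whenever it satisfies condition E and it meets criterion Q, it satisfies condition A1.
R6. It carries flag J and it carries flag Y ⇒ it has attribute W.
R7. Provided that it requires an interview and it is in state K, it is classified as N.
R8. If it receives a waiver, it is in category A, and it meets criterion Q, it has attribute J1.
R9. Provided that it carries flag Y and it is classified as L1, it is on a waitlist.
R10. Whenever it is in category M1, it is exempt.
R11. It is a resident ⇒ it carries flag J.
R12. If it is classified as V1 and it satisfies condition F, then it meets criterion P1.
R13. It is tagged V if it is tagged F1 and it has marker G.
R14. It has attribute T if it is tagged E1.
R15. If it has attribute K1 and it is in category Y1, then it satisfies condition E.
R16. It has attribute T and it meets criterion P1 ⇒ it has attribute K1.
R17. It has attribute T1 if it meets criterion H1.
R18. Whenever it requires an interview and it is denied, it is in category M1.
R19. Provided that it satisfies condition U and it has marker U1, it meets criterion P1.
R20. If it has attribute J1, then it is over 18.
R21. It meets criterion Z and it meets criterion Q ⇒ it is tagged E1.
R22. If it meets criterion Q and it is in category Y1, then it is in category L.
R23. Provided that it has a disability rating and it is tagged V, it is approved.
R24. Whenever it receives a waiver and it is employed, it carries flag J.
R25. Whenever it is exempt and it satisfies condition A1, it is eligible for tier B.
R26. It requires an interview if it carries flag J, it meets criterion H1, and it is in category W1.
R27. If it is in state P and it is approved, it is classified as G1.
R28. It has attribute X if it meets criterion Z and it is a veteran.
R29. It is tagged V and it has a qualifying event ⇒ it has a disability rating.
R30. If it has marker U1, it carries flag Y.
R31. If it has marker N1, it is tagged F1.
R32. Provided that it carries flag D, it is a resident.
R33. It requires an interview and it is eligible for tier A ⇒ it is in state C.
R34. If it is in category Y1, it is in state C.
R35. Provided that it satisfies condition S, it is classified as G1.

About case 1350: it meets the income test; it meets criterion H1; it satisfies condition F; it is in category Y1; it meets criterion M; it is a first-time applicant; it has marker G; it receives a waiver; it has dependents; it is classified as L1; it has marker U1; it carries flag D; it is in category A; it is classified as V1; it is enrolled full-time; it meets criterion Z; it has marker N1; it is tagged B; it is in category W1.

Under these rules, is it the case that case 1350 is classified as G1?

No

Forward chaining from the given facts derives: meets criterion P1, has attribute T1, carries flag Y, is tagged F1, is a resident, is in state C, is on a waitlist, carries flag J, is tagged V, requires an interview, has attribute W.
Rules concluding "it is classified as G1": R27 needs "it is in state P"; R35 needs "it satisfies condition S" — none of these are established.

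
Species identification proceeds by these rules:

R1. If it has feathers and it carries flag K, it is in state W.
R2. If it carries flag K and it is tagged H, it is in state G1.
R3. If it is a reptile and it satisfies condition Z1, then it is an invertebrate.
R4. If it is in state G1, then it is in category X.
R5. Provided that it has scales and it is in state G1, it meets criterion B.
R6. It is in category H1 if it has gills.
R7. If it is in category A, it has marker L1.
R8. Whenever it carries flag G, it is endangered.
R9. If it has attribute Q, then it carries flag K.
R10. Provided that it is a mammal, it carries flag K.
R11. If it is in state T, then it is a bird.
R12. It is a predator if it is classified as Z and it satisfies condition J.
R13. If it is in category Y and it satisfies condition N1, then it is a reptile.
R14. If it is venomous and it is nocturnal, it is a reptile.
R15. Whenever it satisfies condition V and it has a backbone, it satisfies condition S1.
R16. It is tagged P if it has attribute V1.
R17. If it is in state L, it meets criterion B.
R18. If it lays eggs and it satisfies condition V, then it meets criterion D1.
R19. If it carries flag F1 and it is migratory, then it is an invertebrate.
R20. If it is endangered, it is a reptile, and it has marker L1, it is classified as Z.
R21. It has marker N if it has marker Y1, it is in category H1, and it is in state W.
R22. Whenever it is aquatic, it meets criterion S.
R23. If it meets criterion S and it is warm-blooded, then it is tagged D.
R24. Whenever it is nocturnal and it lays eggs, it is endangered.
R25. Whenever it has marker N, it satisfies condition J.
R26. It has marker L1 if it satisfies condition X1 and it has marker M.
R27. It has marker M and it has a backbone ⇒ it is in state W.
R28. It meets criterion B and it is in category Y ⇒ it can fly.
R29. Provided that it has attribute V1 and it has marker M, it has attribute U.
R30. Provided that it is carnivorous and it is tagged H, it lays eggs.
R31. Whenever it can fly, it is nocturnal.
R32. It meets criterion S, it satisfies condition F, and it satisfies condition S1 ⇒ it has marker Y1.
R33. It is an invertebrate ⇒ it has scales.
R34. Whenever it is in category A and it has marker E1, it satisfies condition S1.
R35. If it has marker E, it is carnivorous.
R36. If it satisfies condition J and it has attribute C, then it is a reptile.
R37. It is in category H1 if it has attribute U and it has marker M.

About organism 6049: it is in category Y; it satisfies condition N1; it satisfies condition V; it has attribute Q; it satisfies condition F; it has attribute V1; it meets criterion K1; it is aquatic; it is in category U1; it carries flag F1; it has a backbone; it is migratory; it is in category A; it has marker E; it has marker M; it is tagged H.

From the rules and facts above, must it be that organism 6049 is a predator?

By R7 (it is in category A): it has marker L1.
By R9 (it has attribute Q): it carries flag K.
By R13 (it is in category Y, it satisfies condition N1): it is a reptile.
By R15 (it satisfies condition V, it has a backbone): it satisfies condition S1.
By R19 (it carries flag F1, it is migratory): it is an invertebrate.
By R22 (it is aquatic): it meets criterion S.
By R27 (it has marker M, it has a backbone): it is in state W.
By R29 (it has attribute V1, it has marker M): it has attribute U.
By R32 (it meets criterion S, it satisfies condition F, it satisfies condition S1): it has marker Y1.
By R33 (it is an invertebrate): it has scales.
By R35 (it has marker E): it is carnivorous.
By R37 (it has attribute U, it has marker M): it is in category H1.
By R2 (it carries flag K, it is tagged H): it is in state G1.
By R5 (it has scales, it is in state G1): it meets criterion B.
By R21 (it has marker Y1, it is in category H1, it is in state W): it has marker N.
By R25 (it has marker N): it satisfies condition J.
By R28 (it meets criterion B, it is in category Y): it can fly.
By R30 (it is carnivorous, it is tagged H): it lays eggs.
By R31 (it can fly): it is nocturnal.
By R24 (it is nocturnal, it lays eggs): it is endangered.
By R20 (it is endangered, it is a reptile, it has marker L1): it is classified as Z.
By R12 (it is classified as Z, it satisfies condition J): it is a predator.

Yes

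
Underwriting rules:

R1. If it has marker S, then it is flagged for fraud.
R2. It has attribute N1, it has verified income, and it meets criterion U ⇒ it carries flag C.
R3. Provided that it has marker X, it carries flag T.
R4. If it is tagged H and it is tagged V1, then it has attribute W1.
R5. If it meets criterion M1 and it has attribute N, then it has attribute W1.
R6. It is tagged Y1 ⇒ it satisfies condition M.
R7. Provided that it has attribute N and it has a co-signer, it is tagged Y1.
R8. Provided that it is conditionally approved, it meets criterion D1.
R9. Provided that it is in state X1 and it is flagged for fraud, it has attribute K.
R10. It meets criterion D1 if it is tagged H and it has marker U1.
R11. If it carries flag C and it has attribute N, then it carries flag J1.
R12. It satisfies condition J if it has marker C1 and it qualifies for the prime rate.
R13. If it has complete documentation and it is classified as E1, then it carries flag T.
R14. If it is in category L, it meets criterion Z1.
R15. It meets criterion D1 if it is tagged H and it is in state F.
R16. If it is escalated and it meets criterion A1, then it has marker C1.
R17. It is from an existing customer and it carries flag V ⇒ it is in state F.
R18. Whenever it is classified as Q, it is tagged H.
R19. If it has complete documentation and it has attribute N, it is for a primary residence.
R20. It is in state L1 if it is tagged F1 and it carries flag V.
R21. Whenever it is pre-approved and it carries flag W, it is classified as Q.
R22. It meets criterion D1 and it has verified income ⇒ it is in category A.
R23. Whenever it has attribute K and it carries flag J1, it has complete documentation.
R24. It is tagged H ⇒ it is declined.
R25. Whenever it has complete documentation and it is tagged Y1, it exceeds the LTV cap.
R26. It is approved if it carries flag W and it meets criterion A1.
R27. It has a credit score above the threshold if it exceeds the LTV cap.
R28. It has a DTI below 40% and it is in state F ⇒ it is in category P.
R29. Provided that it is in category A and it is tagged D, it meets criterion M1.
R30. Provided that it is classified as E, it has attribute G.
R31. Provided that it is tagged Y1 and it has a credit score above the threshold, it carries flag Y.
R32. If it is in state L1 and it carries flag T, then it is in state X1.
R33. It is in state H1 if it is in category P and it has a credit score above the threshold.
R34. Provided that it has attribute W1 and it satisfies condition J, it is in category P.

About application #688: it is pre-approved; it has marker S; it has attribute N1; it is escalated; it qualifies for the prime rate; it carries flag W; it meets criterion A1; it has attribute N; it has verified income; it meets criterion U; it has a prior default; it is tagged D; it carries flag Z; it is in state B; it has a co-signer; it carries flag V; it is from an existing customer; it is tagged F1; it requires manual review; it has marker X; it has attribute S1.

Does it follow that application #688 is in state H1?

By R1 (it has marker S): it is flagged for fraud.
By R2 (it has attribute N1, it has verified income, it meets criterion U): it carries flag C.
By R3 (it has marker X): it carries flag T.
By R7 (it has attribute N, it has a co-signer): it is tagged Y1.
By R11 (it carries flag C, it has attribute N): it carries flag J1.
By R16 (it is escalated, it meets criterion A1): it has marker C1.
By R17 (it is from an existing customer, it carries flag V): it is in state F.
By R20 (it is tagged F1, it carries flag V): it is in state L1.
By R21 (it is pre-approved, it carries flag W): it is classified as Q.
By R32 (it is in state L1, it carries flag T): it is in state X1.
By R9 (it is in state X1, it is flagged for fraud): it has attribute K.
By R12 (it has marker C1, it qualifies for the prime rate): it satisfies condition J.
By R18 (it is classified as Q): it is tagged H.
By R23 (it has attribute K, it carries flag J1): it has complete documentation.
By R25 (it has complete documentation, it is tagged Y1): it exceeds the LTV cap.
By R27 (it exceeds the LTV cap): it has a credit score above the threshold.
By R15 (it is tagged H, it is in state F): it meets criterion D1.
By R22 (it meets criterion D1, it has verified income): it is in category A.
By R29 (it is in category A, it is tagged D): it meets criterion M1.
By R5 (it meets criterion M1, it has attribute N): it has attribute W1.
By R34 (it has attribute W1, it satisfies condition J): it is in category P.
By R33 (it is in category P, it has a credit score above the threshold): it is in state H1.

Yes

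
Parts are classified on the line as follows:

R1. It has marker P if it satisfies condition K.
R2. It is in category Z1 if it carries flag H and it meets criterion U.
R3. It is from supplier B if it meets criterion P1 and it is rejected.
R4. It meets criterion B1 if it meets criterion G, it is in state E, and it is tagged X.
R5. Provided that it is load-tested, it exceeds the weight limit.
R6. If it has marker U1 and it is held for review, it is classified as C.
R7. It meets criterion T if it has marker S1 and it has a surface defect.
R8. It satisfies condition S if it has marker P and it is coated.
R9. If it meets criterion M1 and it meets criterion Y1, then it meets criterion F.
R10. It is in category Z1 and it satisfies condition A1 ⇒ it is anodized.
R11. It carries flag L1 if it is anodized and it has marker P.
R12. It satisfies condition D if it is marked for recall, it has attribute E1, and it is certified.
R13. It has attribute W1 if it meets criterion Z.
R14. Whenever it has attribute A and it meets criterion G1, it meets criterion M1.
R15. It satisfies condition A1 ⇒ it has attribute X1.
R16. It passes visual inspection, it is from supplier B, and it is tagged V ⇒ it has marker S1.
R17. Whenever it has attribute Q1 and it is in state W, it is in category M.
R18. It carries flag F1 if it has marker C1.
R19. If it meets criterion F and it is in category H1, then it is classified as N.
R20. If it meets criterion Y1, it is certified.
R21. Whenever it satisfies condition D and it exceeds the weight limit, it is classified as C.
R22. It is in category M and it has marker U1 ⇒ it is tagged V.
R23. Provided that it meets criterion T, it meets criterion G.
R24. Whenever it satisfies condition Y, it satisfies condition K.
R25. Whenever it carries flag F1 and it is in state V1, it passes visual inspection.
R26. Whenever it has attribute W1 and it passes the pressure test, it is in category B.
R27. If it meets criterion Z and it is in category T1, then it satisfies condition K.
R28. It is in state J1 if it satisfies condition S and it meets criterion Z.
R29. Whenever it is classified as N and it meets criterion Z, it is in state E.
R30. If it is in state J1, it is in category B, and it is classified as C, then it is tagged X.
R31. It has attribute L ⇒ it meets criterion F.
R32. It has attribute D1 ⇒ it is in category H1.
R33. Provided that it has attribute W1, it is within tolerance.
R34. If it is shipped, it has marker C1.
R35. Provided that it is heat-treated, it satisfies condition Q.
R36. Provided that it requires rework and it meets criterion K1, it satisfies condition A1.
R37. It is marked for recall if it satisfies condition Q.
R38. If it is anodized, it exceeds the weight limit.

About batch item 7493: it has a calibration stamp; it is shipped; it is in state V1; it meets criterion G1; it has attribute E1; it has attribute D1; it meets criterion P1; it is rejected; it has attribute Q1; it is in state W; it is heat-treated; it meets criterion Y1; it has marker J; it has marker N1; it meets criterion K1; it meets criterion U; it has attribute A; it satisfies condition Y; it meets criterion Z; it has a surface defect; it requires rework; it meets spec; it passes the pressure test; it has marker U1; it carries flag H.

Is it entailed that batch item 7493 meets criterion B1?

Forward chaining from the given facts derives: is in category Z1, is from supplier B, has attribute W1, meets criterion M1, is in category M, is certified, is tagged V, satisfies condition K, is in category B, is in category H1, is within tolerance, has marker C1, satisfies condition Q, satisfies condition A1, is marked for recall, has marker P, meets criterion F, is anodized, carries flag L1, satisfies condition D, has attribute X1, carries flag F1, is classified as N, passes visual inspection, is in state E, exceeds the weight limit, has marker S1, is classified as C, meets criterion T, meets criterion G.
The only rule concluding "it meets criterion B1" is R4, which needs "it is tagged X"; that is never established.

No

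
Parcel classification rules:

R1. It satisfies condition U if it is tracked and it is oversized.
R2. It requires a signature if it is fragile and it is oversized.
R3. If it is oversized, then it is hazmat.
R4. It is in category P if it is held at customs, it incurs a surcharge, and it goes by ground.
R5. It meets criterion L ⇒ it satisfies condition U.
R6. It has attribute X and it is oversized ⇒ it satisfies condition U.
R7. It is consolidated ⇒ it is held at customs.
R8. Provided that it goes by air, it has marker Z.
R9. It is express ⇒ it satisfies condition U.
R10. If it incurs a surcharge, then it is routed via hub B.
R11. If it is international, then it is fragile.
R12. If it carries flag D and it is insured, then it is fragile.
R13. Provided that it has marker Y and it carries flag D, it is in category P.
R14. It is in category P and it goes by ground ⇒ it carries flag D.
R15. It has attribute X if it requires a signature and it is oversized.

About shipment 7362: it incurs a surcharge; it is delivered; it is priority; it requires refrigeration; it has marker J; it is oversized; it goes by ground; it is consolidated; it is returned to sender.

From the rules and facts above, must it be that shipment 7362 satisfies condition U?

Forward chaining from the given facts derives: is hazmat, is held at customs, is routed via hub B, is in category P, carries flag D.
Rules concluding "it satisfies condition U": R1 needs "it is tracked"; R5 needs "it meets criterion L"; R6 needs "it has attribute X"; R9 needs "it is express" — none of these are established.

No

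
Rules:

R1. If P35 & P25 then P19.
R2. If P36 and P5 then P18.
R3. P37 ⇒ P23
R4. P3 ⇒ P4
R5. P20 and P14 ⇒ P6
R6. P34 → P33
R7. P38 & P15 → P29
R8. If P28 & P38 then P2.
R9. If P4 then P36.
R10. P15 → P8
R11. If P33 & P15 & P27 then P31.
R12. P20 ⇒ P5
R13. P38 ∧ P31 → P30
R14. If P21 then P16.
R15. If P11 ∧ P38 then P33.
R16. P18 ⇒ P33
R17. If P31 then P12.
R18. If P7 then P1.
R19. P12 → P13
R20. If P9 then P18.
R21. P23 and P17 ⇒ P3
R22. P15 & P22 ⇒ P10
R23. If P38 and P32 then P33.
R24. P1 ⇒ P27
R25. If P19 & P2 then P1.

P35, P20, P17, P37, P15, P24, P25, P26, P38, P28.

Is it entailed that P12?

Yes

P19  (by R1: P35, P25)
P23  (by R3: P37)
P2  (by R8: P28, P38)
P5  (by R12: P20)
P3  (by R21: P23, P17)
P1  (by R25: P19, P2)
P4  (by R4: P3)
P36  (by R9: P4)
P27  (by R24: P1)
P18  (by R2: P36, P5)
P33  (by R16: P18)
P31  (by R11: P33, P15, P27)
P12  (by R17: P31)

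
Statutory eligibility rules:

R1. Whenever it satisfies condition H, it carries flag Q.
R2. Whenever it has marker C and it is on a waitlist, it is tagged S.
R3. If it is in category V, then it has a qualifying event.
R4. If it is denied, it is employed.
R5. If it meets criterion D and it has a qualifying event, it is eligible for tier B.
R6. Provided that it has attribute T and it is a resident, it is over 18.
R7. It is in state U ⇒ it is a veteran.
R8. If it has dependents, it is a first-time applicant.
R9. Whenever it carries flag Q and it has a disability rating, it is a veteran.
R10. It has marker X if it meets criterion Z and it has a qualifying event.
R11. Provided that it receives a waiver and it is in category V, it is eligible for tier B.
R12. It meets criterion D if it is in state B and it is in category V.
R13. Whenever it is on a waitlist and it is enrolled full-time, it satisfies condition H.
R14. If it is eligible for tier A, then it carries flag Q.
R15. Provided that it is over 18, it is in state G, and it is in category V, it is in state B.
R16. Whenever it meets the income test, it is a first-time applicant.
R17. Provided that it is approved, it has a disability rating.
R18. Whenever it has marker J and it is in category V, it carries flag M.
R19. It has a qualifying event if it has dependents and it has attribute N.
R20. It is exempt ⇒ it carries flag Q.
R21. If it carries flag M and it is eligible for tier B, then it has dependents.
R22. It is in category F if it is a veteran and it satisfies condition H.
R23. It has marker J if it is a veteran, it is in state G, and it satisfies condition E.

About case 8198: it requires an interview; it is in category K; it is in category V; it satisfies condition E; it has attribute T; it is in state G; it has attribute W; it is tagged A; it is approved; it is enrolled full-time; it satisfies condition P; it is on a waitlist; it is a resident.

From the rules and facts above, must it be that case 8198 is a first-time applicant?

Yes

By R3 (it is in category V): it has a qualifying event.
By R6 (it has attribute T, it is a resident): it is over 18.
By R13 (it is on a waitlist, it is enrolled full-time): it satisfies condition H.
By R15 (it is over 18, it is in state G, it is in category V): it is in state B.
By R17 (it is approved): it has a disability rating.
By R1 (it satisfies condition H): it carries flag Q.
By R9 (it carries flag Q, it has a disability rating): it is a veteran.
By R12 (it is in state B, it is in category V): it meets criterion D.
By R23 (it is a veteran, it is in state G, it satisfies condition E): it has marker J.
By R5 (it meets criterion D, it has a qualifying event): it is eligible for tier B.
By R18 (it has marker J, it is in category V): it carries flag M.
By R21 (it carries flag M, it is eligible for tier B): it has dependents.
By R8 (it has dependents): it is a first-time applicant.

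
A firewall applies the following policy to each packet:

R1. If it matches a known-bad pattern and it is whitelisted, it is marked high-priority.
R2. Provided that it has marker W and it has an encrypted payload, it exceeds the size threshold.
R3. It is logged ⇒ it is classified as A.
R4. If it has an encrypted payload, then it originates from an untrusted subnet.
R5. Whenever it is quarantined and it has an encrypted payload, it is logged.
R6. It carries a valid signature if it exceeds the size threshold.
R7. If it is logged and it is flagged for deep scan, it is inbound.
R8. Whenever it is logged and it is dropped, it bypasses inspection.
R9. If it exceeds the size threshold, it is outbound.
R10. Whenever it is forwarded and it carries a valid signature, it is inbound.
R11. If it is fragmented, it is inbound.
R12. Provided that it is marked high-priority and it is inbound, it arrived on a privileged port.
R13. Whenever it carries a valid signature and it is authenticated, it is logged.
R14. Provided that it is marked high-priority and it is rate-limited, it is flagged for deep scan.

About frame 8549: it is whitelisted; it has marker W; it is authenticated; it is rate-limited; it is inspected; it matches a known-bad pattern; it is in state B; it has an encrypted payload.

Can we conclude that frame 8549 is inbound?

By R1 (it matches a known-bad pattern, it is whitelisted): it is marked high-priority.
By R2 (it has marker W, it has an encrypted payload): it exceeds the size threshold.
By R6 (it exceeds the size threshold): it carries a valid signature.
By R13 (it carries a valid signature, it is authenticated): it is logged.
By R14 (it is marked high-priority, it is rate-limited): it is flagged for deep scan.
By R7 (it is logged, it is flagged for deep scan): it is inbound.

Yes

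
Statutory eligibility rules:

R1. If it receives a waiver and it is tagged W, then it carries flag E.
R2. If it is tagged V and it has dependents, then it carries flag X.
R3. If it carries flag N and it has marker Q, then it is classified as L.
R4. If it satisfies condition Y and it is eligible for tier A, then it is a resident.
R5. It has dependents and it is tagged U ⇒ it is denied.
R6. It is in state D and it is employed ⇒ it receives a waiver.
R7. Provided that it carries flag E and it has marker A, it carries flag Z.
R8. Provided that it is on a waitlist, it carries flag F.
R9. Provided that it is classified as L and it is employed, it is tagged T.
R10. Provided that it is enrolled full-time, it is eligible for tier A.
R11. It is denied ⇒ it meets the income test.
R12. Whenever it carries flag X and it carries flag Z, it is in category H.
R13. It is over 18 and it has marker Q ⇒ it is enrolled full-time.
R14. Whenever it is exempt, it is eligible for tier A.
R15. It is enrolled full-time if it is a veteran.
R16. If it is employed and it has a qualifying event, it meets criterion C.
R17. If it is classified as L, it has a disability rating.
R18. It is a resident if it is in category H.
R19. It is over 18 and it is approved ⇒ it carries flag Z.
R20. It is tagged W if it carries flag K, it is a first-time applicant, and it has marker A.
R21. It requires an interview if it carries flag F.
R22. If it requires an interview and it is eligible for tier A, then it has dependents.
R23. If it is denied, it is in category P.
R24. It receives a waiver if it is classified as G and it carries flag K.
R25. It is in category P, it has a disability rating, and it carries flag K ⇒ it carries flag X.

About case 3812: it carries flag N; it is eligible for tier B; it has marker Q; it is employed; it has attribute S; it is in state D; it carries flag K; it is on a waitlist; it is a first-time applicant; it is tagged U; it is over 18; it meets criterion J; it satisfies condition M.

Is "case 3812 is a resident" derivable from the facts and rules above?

No

Forward chaining from the given facts derives: is classified as L, receives a waiver, carries flag F, is tagged T, is enrolled full-time, has a disability rating, requires an interview, is eligible for tier A, has dependents, is denied, meets the income test, is in category P, carries flag X.
Rules concluding "it is a resident": R4 needs "it satisfies condition Y"; R18 needs "it is in category H" — none of these are established.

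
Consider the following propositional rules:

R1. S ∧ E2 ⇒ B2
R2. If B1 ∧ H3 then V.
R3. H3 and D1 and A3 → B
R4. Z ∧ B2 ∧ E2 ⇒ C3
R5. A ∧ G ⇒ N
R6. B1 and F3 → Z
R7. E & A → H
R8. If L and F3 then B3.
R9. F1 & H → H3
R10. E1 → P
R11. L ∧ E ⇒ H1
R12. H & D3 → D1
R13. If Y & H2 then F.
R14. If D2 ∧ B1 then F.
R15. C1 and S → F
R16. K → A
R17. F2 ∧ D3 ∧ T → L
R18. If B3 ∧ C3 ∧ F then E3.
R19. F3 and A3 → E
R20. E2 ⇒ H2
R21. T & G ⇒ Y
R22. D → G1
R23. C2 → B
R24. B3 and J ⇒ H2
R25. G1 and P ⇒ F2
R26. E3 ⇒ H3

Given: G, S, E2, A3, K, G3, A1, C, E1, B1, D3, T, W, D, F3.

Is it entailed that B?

Yes

B2  (by R1: S, E2)
Z  (by R6: B1, F3)
P  (by R10: E1)
A  (by R16: K)
E  (by R19: F3, A3)
H2  (by R20: E2)
Y  (by R21: T, G)
G1  (by R22: D)
F2  (by R25: G1, P)
C3  (by R4: Z, B2, E2)
H  (by R7: E, A)
D1  (by R12: H, D3)
F  (by R13: Y, H2)
L  (by R17: F2, D3, T)
B3  (by R8: L, F3)
E3  (by R18: B3, C3, F)
H3  (by R26: E3)
B  (by R3: H3, D1, A3)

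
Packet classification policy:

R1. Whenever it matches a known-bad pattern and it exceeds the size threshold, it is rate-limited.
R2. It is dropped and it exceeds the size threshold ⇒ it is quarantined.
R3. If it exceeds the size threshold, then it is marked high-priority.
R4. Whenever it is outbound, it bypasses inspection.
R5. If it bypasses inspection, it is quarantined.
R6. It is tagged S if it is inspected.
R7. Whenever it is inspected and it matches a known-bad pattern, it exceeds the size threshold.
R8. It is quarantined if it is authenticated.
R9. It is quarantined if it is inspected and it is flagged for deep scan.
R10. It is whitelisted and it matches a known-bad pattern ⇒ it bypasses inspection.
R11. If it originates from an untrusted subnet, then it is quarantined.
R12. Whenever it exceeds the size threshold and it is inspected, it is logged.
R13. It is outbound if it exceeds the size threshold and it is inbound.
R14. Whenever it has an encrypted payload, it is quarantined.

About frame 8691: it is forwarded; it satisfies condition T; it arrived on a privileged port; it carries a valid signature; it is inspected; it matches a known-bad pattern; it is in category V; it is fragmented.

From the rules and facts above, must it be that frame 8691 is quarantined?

No

Forward chaining from the given facts derives: is tagged S, exceeds the size threshold, is logged, is rate-limited, is marked high-priority.
Rules concluding "it is quarantined": R2 needs "it is dropped"; R5 needs "it bypasses inspection"; R8 needs "it is authenticated"; R9 needs "it is flagged for deep scan"; R11 needs "it originates from an untrusted subnet"; R14 needs "it has an encrypted payload" — none of these are established.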